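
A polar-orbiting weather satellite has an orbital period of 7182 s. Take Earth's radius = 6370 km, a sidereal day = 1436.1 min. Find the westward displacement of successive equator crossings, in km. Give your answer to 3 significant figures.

3340 km

During one orbit Earth rotates (7182.0 / 86166) × 360° = 30.01°.
At the equator that is 30.01° × (2π·6370/360) km/° = 30.01 × 111.2 = 3336 km.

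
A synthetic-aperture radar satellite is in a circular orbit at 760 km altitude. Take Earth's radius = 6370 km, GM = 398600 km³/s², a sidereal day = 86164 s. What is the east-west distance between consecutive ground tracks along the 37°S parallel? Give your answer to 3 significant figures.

2220 km

Semi-major axis a = 6370 + 760 = 7130 km. Period T = 2π√(a³/μ) = 2π√(7130³/398600) = 5991.6 s = 99.86 min.
Node shift per orbit = (5991.6/86164) × 360° = 25.03°.
Equatorial spacing = 25.03 × 111.2 km/° = 2783 km.
At 37° latitude, spacing = 2783 × cos(37°) = 2223 km.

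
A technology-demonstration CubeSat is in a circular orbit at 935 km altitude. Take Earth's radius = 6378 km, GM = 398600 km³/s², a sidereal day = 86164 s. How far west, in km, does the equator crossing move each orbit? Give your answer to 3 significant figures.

Semi-major axis a = 6378 + 935 = 7313 km. Period T = 2π√(a³/μ) = 2π√(7313³/398600) = 6223.8 s = 103.73 min.
During one orbit Earth rotates (6223.8 / 86164) × 360° = 26.00°.
At the equator that is 26.00° × (2π·6378/360) km/° = 26.00 × 111.3 = 2895 km.

2890 km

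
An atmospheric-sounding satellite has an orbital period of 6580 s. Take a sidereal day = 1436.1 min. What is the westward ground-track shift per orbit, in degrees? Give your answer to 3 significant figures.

During one orbit Earth rotates (6580.0 / 86166) × 360° = 27.49°.

27.5°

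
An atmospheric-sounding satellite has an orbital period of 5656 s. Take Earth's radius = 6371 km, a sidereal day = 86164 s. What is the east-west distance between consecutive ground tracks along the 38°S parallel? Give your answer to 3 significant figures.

Node shift per orbit = (5656.0/86164) × 360° = 23.63°.
Equatorial spacing = 23.63 × 111.2 km/° = 2628 km.
At 38° latitude, spacing = 2628 × cos(38°) = 2071 km.

2070 km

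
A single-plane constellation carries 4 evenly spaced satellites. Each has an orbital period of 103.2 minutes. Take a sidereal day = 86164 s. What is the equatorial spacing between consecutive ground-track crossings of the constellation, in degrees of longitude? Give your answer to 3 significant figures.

6.47°

T = 103.2 min = 6192.0 s.
Single-satellite node shift = (6192.0/86164) × 360° = 25.87°.
With 4 satellites evenly phased, successive equator crossings are 25.87/4 = 6.468° apart.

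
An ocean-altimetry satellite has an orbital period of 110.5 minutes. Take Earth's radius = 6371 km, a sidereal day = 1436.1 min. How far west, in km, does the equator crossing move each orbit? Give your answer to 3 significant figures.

T = 110.5 min = 6630.0 s.
During one orbit Earth rotates (6630.0 / 86166) × 360° = 27.70°.
At the equator that is 27.70° × (2π·6371/360) km/° = 27.70 × 111.2 = 3080 km.

3080 km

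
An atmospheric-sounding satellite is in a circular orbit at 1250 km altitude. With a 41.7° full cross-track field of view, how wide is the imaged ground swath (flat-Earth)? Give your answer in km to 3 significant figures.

Half-angle = 41.7°/2 = 20.85°.
Swath width ≈ 2h·tan(θ/2) = 2 × 1250 × tan(20.85°) = 952.2 km.

952 km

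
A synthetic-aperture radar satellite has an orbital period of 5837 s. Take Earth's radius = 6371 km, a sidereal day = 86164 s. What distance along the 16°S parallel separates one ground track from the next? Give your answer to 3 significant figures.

Node shift per orbit = (5837.0/86164) × 360° = 24.39°.
Equatorial spacing = 24.39 × 111.2 km/° = 2712 km.
At 16° latitude, spacing = 2712 × cos(16°) = 2607 km.

2610 km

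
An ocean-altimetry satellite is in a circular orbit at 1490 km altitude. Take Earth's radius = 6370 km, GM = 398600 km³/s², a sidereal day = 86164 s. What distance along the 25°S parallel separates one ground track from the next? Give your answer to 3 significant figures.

Semi-major axis a = 6370 + 1490 = 7860 km. Period T = 2π√(a³/μ) = 2π√(7860³/398600) = 6935.0 s = 115.58 min.
Node shift per orbit = (6935.0/86164) × 360° = 28.97°.
Equatorial spacing = 28.97 × 111.2 km/° = 3221 km.
At 25° latitude, spacing = 3221 × cos(25°) = 2920 km.

2920 km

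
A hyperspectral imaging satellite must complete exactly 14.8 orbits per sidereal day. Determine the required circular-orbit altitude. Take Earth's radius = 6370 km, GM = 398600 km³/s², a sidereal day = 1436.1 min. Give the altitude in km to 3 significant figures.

625 km

Required period T = 86166 / 14.8 = 5822.0 s.
From T = 2π√(a³/μ): a = (μ T²/4π²)^(1/3) = (398600 × 5822.0² / 4π²)^(1/3) = 6995 km.
Altitude h = a − R = 6995 − 6370 = 625 km.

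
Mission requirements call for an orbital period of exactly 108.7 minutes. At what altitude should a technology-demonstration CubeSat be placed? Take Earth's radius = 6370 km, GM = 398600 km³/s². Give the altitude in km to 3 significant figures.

1170 km

T = 108.7 min = 6522.0 s.
From T = 2π√(a³/μ): a = (μ T²/4π²)^(1/3) = (398600 × 6522.0² / 4π²)^(1/3) = 7545 km.
Altitude h = a − R = 7545 − 6370 = 1175 km.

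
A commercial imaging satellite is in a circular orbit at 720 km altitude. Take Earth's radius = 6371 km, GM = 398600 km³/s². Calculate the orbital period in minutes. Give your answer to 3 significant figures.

99.0 min

Semi-major axis a = 6371 + 720 = 7091 km. Period T = 2π√(a³/μ) = 2π√(7091³/398600) = 5942.5 s = 99.04 min.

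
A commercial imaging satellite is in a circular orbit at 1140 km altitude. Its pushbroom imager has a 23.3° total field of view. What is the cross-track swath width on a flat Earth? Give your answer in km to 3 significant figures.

470 km

Half-angle = 23.3°/2 = 11.65°.
Swath width ≈ 2h·tan(θ/2) = 2 × 1140 × tan(11.65°) = 470.1 km.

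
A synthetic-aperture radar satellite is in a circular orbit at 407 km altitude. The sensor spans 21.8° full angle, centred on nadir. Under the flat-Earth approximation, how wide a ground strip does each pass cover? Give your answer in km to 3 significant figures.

157 km

Half-angle = 21.8°/2 = 10.9°.
Swath width ≈ 2h·tan(θ/2) = 2 × 407 × tan(10.9°) = 156.8 km.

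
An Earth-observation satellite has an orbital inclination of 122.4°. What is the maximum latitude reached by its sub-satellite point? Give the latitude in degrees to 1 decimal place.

57.6°

Retrograde orbit: the ground track reaches ±(180° − i) = ±(180 − 122.4) = ±57.6°.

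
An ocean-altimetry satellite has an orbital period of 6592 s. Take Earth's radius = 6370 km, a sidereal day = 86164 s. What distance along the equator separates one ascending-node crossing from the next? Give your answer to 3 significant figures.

During one orbit Earth rotates (6592.0 / 86164) × 360° = 27.54°.
At the equator that is 27.54° × (2π·6370/360) km/° = 27.54 × 111.2 = 3062 km.

3060 km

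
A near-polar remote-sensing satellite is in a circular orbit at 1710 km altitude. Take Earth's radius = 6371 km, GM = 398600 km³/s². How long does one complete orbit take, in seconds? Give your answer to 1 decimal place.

Semi-major axis a = 6371 + 1710 = 8081 km. Period T = 2π√(a³/μ) = 2π√(8081³/398600) = 7229.5 s = 120.49 min.

7229.5 seconds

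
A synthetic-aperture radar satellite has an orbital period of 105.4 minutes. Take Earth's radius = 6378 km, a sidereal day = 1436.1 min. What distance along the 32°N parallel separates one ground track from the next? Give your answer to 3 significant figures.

T = 105.4 min = 6324.0 s.
Node shift per orbit = (6324.0/86166) × 360° = 26.42°.
Equatorial spacing = 26.42 × 111.3 km/° = 2941 km.
At 32° latitude, spacing = 2941 × cos(32°) = 2494 km.

2490 km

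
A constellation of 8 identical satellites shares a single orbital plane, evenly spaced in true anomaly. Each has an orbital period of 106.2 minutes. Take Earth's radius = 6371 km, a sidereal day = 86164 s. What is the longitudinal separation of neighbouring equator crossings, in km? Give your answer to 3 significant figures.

370 km

T = 106.2 min = 6372.0 s.
Single-satellite node shift = (6372.0/86164) × 360° = 26.62°.
With 8 satellites evenly phased, successive equator crossings are 26.62/8 = 3.328° apart.
That is 3.328 × 111.2 = 370 km at the equator.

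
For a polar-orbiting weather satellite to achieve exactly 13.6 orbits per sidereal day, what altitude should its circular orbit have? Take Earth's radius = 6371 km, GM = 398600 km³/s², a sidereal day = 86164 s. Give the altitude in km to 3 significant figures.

1030 km

Required period T = 86164 / 13.6 = 6335.6 s.
From T = 2π√(a³/μ): a = (μ T²/4π²)^(1/3) = (398600 × 6335.6² / 4π²)^(1/3) = 7400 km.
Altitude h = a − R = 7400 − 6371 = 1029 km.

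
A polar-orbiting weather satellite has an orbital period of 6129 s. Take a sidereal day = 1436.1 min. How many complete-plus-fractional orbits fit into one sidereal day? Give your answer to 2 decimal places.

Orbits per sidereal day = 86166 / 6129.0 = 14.059.

14.06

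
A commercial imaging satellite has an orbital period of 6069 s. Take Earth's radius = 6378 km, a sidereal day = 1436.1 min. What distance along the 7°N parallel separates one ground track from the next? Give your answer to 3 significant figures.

2800 km

Node shift per orbit = (6069.0/86166) × 360° = 25.36°.
Equatorial spacing = 25.36 × 111.3 km/° = 2823 km.
At 7° latitude, spacing = 2823 × cos(7°) = 2802 km.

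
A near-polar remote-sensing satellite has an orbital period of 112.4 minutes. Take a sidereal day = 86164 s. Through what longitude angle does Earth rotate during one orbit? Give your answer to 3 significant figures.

T = 112.4 min = 6744.0 s.
During one orbit Earth rotates (6744.0 / 86164) × 360° = 28.18°.

28.2°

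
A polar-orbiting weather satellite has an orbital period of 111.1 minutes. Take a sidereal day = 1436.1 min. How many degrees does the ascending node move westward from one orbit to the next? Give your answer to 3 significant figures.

T = 111.1 min = 6666.0 s.
During one orbit Earth rotates (6666.0 / 86166) × 360° = 27.85°.

27.9°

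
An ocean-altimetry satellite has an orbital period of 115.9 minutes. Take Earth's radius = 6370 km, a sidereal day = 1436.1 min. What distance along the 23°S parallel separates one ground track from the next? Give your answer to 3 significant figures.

2970 km

T = 115.9 min = 6954.0 s.
Node shift per orbit = (6954.0/86166) × 360° = 29.05°.
Equatorial spacing = 29.05 × 111.2 km/° = 3230 km.
At 23° latitude, spacing = 3230 × cos(23°) = 2973 km.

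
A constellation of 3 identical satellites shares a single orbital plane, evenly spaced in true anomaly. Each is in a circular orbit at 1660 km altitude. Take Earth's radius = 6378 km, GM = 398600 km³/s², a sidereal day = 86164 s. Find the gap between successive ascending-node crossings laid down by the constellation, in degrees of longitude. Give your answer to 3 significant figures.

9.99°

Semi-major axis a = 6378 + 1660 = 8038 km. Period T = 2π√(a³/μ) = 2π√(8038³/398600) = 7171.9 s = 119.53 min.
Single-satellite node shift = (7171.9/86164) × 360° = 29.96°.
With 3 satellites evenly phased, successive equator crossings are 29.96/3 = 9.988° apart.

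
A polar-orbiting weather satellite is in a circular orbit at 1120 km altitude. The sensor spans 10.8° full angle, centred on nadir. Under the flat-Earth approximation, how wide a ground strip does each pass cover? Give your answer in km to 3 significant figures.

Half-angle = 10.8°/2 = 5.4°.
Swath width ≈ 2h·tan(θ/2) = 2 × 1120 × tan(5.4°) = 211.7 km.

212 km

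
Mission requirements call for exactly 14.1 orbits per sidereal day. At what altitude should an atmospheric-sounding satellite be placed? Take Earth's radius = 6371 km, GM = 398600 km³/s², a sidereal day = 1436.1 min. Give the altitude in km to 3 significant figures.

Required period T = 86166 / 14.1 = 6111.1 s.
From T = 2π√(a³/μ): a = (μ T²/4π²)^(1/3) = (398600 × 6111.1² / 4π²)^(1/3) = 7224 km.
Altitude h = a − R = 7224 − 6371 = 853 km.

853 km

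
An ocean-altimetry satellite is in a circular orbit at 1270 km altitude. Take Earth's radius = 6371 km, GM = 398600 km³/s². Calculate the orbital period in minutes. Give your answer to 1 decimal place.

Semi-major axis a = 6371 + 1270 = 7641 km. Period T = 2π√(a³/μ) = 2π√(7641³/398600) = 6647.2 s = 110.79 min.

110.8 min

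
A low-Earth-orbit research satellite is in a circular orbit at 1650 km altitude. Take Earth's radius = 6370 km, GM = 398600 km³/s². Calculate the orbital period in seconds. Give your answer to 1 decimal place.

7147.8 seconds

Semi-major axis a = 6370 + 1650 = 8020 km. Period T = 2π√(a³/μ) = 2π√(8020³/398600) = 7147.8 s = 119.13 min.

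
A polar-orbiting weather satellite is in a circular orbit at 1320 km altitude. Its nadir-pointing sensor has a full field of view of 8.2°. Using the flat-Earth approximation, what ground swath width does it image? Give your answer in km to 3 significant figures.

Half-angle = 8.2°/2 = 4.1°.
Swath width ≈ 2h·tan(θ/2) = 2 × 1320 × tan(4.1°) = 189.2 km.

189 km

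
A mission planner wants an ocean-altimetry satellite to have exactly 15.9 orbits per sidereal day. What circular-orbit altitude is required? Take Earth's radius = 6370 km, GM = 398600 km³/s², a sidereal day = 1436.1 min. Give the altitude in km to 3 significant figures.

298 km

Required period T = 86166 / 15.9 = 5419.2 s.
From T = 2π√(a³/μ): a = (μ T²/4π²)^(1/3) = (398600 × 5419.2² / 4π²)^(1/3) = 6668 km.
Altitude h = a − R = 6668 − 6370 = 298 km.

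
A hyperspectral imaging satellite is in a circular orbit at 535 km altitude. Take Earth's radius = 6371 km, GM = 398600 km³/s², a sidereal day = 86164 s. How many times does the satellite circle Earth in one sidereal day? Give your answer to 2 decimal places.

15.09

Semi-major axis a = 6371 + 535 = 6906 km. Period T = 2π√(a³/μ) = 2π√(6906³/398600) = 5711.5 s = 95.19 min.
Orbits per sidereal day = 86164 / 5711.5 = 15.086.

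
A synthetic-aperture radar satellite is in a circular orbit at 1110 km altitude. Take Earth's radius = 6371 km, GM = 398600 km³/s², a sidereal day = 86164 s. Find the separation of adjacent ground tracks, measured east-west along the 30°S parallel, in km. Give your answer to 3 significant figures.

Semi-major axis a = 6371 + 1110 = 7481 km. Period T = 2π√(a³/μ) = 2π√(7481³/398600) = 6439.5 s = 107.32 min.
Node shift per orbit = (6439.5/86164) × 360° = 26.90°.
Equatorial spacing = 26.90 × 111.2 km/° = 2992 km.
At 30° latitude, spacing = 2992 × cos(30°) = 2591 km.

2590 km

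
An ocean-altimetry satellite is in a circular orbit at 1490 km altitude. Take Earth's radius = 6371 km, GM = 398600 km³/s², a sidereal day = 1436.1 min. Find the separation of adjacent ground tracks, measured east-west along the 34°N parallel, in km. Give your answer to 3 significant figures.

Semi-major axis a = 6371 + 1490 = 7861 km. Period T = 2π√(a³/μ) = 2π√(7861³/398600) = 6936.3 s = 115.61 min.
Node shift per orbit = (6936.3/86166) × 360° = 28.98°.
Equatorial spacing = 28.98 × 111.2 km/° = 3222 km.
At 34° latitude, spacing = 3222 × cos(34°) = 2671 km.

2670 km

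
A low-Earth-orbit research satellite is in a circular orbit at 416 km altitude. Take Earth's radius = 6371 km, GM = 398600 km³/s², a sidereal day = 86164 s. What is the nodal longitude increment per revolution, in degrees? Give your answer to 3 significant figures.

23.2°

Semi-major axis a = 6371 + 416 = 6787 km. Period T = 2π√(a³/μ) = 2π√(6787³/398600) = 5564.5 s = 92.74 min.
During one orbit Earth rotates (5564.5 / 86164) × 360° = 23.25°.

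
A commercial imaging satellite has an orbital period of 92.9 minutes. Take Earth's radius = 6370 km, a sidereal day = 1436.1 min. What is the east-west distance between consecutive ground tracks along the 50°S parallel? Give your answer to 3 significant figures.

1660 km

T = 92.9 min = 5574.0 s.
Node shift per orbit = (5574.0/86166) × 360° = 23.29°.
Equatorial spacing = 23.29 × 111.2 km/° = 2589 km.
At 50° latitude, spacing = 2589 × cos(50°) = 1664 km.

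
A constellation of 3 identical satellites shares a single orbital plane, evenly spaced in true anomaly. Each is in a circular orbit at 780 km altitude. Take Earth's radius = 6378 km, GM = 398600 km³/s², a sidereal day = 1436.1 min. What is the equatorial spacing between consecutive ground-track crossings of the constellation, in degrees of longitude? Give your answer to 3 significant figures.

Semi-major axis a = 6378 + 780 = 7158 km. Period T = 2π√(a³/μ) = 2π√(7158³/398600) = 6027.0 s = 100.45 min.
Single-satellite node shift = (6027.0/86166) × 360° = 25.18°.
With 3 satellites evenly phased, successive equator crossings are 25.18/3 = 8.394° apart.

8.39°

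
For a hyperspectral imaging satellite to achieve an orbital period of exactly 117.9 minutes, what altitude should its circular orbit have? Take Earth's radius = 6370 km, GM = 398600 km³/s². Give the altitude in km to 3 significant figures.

T = 117.9 min = 7074.0 s.
From T = 2π√(a³/μ): a = (μ T²/4π²)^(1/3) = (398600 × 7074.0² / 4π²)^(1/3) = 7965 km.
Altitude h = a − R = 7965 − 6370 = 1595 km.

1590 km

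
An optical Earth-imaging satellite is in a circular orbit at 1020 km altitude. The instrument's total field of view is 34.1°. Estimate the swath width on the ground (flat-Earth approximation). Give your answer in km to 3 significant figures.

Half-angle = 34.1°/2 = 17.05°.
Swath width ≈ 2h·tan(θ/2) = 2 × 1020 × tan(17.05°) = 625.6 km.

626 km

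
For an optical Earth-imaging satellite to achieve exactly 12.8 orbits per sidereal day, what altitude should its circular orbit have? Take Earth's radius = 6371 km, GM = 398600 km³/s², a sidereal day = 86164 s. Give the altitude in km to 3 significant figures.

Required period T = 86164 / 12.8 = 6731.6 s.
From T = 2π√(a³/μ): a = (μ T²/4π²)^(1/3) = (398600 × 6731.6² / 4π²)^(1/3) = 7706 km.
Altitude h = a − R = 7706 − 6371 = 1335 km.

1330 km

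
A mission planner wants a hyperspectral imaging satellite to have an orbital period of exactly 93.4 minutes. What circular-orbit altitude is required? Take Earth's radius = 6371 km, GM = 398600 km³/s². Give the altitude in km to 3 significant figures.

T = 93.4 min = 5604.0 s.
From T = 2π√(a³/μ): a = (μ T²/4π²)^(1/3) = (398600 × 5604.0² / 4π²)^(1/3) = 6819 km.
Altitude h = a − R = 6819 − 6371 = 448 km.

448 km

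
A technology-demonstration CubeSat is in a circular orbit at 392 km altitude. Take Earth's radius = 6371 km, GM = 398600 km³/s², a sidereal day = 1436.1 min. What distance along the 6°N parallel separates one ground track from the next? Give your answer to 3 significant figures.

Semi-major axis a = 6371 + 392 = 6763 km. Period T = 2π√(a³/μ) = 2π√(6763³/398600) = 5535.0 s = 92.25 min.
Node shift per orbit = (5535.0/86166) × 360° = 23.13°.
Equatorial spacing = 23.13 × 111.2 km/° = 2571 km.
At 6° latitude, spacing = 2571 × cos(6°) = 2557 km.

2560 km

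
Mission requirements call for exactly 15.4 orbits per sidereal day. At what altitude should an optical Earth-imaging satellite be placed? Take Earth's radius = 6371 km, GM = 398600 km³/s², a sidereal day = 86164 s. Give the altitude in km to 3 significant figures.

441 km

Required period T = 86164 / 15.4 = 5595.1 s.
From T = 2π√(a³/μ): a = (μ T²/4π²)^(1/3) = (398600 × 5595.1² / 4π²)^(1/3) = 6812 km.
Altitude h = a − R = 6812 − 6371 = 441 km.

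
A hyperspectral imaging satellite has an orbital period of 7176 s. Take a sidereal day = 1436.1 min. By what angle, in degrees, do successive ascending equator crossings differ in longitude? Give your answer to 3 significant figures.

During one orbit Earth rotates (7176.0 / 86166) × 360° = 29.98°.

30.0°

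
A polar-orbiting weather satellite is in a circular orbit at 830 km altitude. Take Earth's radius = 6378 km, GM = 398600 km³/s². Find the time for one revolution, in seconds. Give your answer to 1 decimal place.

Semi-major axis a = 6378 + 830 = 7208 km. Period T = 2π√(a³/μ) = 2π√(7208³/398600) = 6090.2 s = 101.50 min.

6090.2 seconds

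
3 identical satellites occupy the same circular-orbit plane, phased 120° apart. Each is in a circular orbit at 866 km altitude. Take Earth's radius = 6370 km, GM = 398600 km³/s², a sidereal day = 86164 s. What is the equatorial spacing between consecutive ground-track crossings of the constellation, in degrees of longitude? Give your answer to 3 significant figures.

Semi-major axis a = 6370 + 866 = 7236 km. Period T = 2π√(a³/μ) = 2π√(7236³/398600) = 6125.7 s = 102.10 min.
Single-satellite node shift = (6125.7/86164) × 360° = 25.59°.
With 3 satellites evenly phased, successive equator crossings are 25.59/3 = 8.531° apart.

8.53°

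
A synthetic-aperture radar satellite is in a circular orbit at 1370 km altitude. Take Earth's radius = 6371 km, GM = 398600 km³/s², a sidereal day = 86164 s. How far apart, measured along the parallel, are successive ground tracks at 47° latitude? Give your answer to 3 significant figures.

2150 km

Semi-major axis a = 6371 + 1370 = 7741 km. Period T = 2π√(a³/μ) = 2π√(7741³/398600) = 6778.1 s = 112.97 min.
Node shift per orbit = (6778.1/86164) × 360° = 28.32°.
Equatorial spacing = 28.32 × 111.2 km/° = 3149 km.
At 47° latitude, spacing = 3149 × cos(47°) = 2148 km.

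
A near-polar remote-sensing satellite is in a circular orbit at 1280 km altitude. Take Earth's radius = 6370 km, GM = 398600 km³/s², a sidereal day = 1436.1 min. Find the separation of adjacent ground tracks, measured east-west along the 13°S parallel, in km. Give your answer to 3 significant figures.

Semi-major axis a = 6370 + 1280 = 7650 km. Period T = 2π√(a³/μ) = 2π√(7650³/398600) = 6658.9 s = 110.98 min.
Node shift per orbit = (6658.9/86166) × 360° = 27.82°.
Equatorial spacing = 27.82 × 111.2 km/° = 3093 km.
At 13° latitude, spacing = 3093 × cos(13°) = 3014 km.

3010 km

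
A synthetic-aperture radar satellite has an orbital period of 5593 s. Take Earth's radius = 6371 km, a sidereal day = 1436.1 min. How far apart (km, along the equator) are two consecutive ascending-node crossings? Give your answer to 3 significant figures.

2600 km

During one orbit Earth rotates (5593.0 / 86166) × 360° = 23.37°.
At the equator that is 23.37° × (2π·6371/360) km/° = 23.37 × 111.2 = 2598 km.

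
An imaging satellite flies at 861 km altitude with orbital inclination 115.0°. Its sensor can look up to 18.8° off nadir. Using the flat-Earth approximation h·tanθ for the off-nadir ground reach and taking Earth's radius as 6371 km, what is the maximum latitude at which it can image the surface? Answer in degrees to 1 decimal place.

Retrograde orbit: the ground track reaches ±(180° − i) = ±(180 − 115.0) = ±65.0°.
Sensor half-swath on the ground ≈ 861·tan(18.8°) = 293 km = 2.64° of latitude.
Maximum observable latitude ≈ 65.0 + 2.64 = 67.6°.

67.6°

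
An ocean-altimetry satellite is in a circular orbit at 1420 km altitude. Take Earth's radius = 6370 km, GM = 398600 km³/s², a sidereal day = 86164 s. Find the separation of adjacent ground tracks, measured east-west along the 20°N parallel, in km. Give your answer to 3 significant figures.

Semi-major axis a = 6370 + 1420 = 7790 km. Period T = 2π√(a³/μ) = 2π√(7790³/398600) = 6842.5 s = 114.04 min.
Node shift per orbit = (6842.5/86164) × 360° = 28.59°.
Equatorial spacing = 28.59 × 111.2 km/° = 3178 km.
At 20° latitude, spacing = 3178 × cos(20°) = 2987 km.

2990 km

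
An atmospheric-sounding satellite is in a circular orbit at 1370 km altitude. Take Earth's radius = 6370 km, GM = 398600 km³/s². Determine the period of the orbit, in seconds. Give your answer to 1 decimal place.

6776.8 seconds

Semi-major axis a = 6370 + 1370 = 7740 km. Period T = 2π√(a³/μ) = 2π√(7740³/398600) = 6776.8 s = 112.95 min.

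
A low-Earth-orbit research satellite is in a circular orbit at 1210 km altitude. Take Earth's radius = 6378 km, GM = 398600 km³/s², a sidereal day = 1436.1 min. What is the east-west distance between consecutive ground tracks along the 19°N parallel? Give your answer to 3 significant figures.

2890 km

Semi-major axis a = 6378 + 1210 = 7588 km. Period T = 2π√(a³/μ) = 2π√(7588³/398600) = 6578.1 s = 109.64 min.
Node shift per orbit = (6578.1/86166) × 360° = 27.48°.
Equatorial spacing = 27.48 × 111.3 km/° = 3059 km.
At 19° latitude, spacing = 3059 × cos(19°) = 2893 km.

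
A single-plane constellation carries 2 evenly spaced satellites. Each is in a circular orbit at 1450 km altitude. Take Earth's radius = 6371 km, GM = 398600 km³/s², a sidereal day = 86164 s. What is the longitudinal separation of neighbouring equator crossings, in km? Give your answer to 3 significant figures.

Semi-major axis a = 6371 + 1450 = 7821 km. Period T = 2π√(a³/μ) = 2π√(7821³/398600) = 6883.4 s = 114.72 min.
Single-satellite node shift = (6883.4/86164) × 360° = 28.76°.
With 2 satellites evenly phased, successive equator crossings are 28.76/2 = 14.380° apart.
That is 14.380 × 111.2 = 1599 km at the equator.

1600 km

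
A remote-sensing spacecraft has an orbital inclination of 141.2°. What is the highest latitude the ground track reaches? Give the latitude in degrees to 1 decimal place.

Retrograde orbit: the ground track reaches ±(180° − i) = ±(180 − 141.2) = ±38.8°.

38.8°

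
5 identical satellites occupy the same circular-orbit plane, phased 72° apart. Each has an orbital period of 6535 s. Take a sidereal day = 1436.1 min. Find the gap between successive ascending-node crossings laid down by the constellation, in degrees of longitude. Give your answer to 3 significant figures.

Single-satellite node shift = (6535.0/86166) × 360° = 27.30°.
With 5 satellites evenly phased, successive equator crossings are 27.30/5 = 5.461° apart.

5.46°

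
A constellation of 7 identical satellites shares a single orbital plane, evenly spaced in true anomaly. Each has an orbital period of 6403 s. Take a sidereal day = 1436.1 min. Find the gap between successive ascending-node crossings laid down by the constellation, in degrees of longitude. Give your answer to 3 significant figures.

Single-satellite node shift = (6403.0/86166) × 360° = 26.75°.
With 7 satellites evenly phased, successive equator crossings are 26.75/7 = 3.822° apart.

3.82°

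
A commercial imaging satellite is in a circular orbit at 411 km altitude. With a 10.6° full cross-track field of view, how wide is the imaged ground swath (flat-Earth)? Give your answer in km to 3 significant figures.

Half-angle = 10.6°/2 = 5.3°.
Swath width ≈ 2h·tan(θ/2) = 2 × 411 × tan(5.3°) = 76.3 km.

76.3 km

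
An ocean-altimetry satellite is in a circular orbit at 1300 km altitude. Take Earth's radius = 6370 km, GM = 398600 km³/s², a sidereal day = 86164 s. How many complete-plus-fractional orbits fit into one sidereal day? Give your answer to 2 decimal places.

Semi-major axis a = 6370 + 1300 = 7670 km. Period T = 2π√(a³/μ) = 2π√(7670³/398600) = 6685.0 s = 111.42 min.
Orbits per sidereal day = 86164 / 6685.0 = 12.889.

12.89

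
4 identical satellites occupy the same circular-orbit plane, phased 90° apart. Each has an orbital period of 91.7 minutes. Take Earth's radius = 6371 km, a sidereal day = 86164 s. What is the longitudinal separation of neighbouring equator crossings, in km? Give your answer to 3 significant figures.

639 km

T = 91.7 min = 5502.0 s.
Single-satellite node shift = (5502.0/86164) × 360° = 22.99°.
With 4 satellites evenly phased, successive equator crossings are 22.99/4 = 5.747° apart.
That is 5.747 × 111.2 = 639 km at the equator.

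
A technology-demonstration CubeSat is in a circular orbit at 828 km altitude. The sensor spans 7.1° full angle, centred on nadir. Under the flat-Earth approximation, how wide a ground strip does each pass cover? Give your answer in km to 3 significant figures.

Half-angle = 7.1°/2 = 3.55°.
Swath width ≈ 2h·tan(θ/2) = 2 × 828 × tan(3.55°) = 102.7 km.

103 km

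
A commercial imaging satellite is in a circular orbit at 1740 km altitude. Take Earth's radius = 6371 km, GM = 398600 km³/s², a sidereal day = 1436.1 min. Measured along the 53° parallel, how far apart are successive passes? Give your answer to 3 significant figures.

2030 km

Semi-major axis a = 6371 + 1740 = 8111 km. Period T = 2π√(a³/μ) = 2π√(8111³/398600) = 7269.8 s = 121.16 min.
Node shift per orbit = (7269.8/86166) × 360° = 30.37°.
Equatorial spacing = 30.37 × 111.2 km/° = 3377 km.
At 53° latitude, spacing = 3377 × cos(53°) = 2033 km.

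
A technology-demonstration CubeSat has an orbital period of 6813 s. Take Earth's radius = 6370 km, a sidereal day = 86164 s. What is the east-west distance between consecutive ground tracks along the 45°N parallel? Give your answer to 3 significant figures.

2240 km

Node shift per orbit = (6813.0/86164) × 360° = 28.47°.
Equatorial spacing = 28.47 × 111.2 km/° = 3165 km.
At 45° latitude, spacing = 3165 × cos(45°) = 2238 km.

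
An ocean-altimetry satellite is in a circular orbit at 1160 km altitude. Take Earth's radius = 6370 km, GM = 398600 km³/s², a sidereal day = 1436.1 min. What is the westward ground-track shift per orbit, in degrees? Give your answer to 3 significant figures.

27.2°

Semi-major axis a = 6370 + 1160 = 7530 km. Period T = 2π√(a³/μ) = 2π√(7530³/398600) = 6502.8 s = 108.38 min.
During one orbit Earth rotates (6502.8 / 86166) × 360° = 27.17°.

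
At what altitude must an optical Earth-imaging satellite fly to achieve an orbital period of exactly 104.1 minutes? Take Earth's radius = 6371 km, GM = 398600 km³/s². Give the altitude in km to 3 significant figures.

959 km

T = 104.1 min = 6246.0 s.
From T = 2π√(a³/μ): a = (μ T²/4π²)^(1/3) = (398600 × 6246.0² / 4π²)^(1/3) = 7330 km.
Altitude h = a − R = 7330 − 6371 = 959 km.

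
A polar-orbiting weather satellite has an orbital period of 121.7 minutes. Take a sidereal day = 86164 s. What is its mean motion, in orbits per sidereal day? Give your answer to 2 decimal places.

11.80

T = 121.7 min = 7302.0 s.
Orbits per sidereal day = 86164 / 7302.0 = 11.800.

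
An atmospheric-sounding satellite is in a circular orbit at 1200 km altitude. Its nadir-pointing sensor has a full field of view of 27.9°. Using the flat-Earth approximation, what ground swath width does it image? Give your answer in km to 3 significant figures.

Half-angle = 27.9°/2 = 13.95°.
Swath width ≈ 2h·tan(θ/2) = 2 × 1200 × tan(13.95°) = 596.2 km.

596 km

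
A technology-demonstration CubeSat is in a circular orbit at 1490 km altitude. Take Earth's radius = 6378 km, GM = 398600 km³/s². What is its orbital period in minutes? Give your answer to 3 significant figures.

Semi-major axis a = 6378 + 1490 = 7868 km. Period T = 2π√(a³/μ) = 2π√(7868³/398600) = 6945.6 s = 115.76 min.

116 min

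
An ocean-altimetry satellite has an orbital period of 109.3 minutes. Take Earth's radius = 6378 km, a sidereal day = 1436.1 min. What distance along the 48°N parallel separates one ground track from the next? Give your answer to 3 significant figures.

2040 km

T = 109.3 min = 6558.0 s.
Node shift per orbit = (6558.0/86166) × 360° = 27.40°.
Equatorial spacing = 27.40 × 111.3 km/° = 3050 km.
At 48° latitude, spacing = 3050 × cos(48°) = 2041 km.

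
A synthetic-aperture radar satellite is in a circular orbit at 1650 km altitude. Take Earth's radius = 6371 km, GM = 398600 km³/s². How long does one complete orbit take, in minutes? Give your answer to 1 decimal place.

Semi-major axis a = 6371 + 1650 = 8021 km. Period T = 2π√(a³/μ) = 2π√(8021³/398600) = 7149.1 s = 119.15 min.

119.2 min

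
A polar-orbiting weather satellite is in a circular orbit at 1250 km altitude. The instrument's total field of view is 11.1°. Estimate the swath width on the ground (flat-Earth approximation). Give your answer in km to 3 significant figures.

Half-angle = 11.1°/2 = 5.55°.
Swath width ≈ 2h·tan(θ/2) = 2 × 1250 × tan(5.55°) = 242.9 km.

243 km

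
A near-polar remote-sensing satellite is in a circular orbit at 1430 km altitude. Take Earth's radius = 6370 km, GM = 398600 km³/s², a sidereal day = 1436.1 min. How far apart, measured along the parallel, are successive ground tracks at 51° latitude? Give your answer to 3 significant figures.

Semi-major axis a = 6370 + 1430 = 7800 km. Period T = 2π√(a³/μ) = 2π√(7800³/398600) = 6855.7 s = 114.26 min.
Node shift per orbit = (6855.7/86166) × 360° = 28.64°.
Equatorial spacing = 28.64 × 111.2 km/° = 3184 km.
At 51° latitude, spacing = 3184 × cos(51°) = 2004 km.

2000 km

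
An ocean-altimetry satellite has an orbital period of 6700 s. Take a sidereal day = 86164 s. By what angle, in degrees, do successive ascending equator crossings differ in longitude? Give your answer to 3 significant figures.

During one orbit Earth rotates (6700.0 / 86164) × 360° = 27.99°.

28.0°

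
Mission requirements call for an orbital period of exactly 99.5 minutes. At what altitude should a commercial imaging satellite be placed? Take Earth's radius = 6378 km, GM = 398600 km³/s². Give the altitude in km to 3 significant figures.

T = 99.5 min = 5970.0 s.
From T = 2π√(a³/μ): a = (μ T²/4π²)^(1/3) = (398600 × 5970.0² / 4π²)^(1/3) = 7113 km.
Altitude h = a − R = 7113 − 6378 = 735 km.

735 km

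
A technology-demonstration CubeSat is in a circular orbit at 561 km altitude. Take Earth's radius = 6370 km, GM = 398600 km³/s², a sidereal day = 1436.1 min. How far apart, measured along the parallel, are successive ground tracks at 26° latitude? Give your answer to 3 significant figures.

2400 km

Semi-major axis a = 6370 + 561 = 6931 km. Period T = 2π√(a³/μ) = 2π√(6931³/398600) = 5742.6 s = 95.71 min.
Node shift per orbit = (5742.6/86166) × 360° = 23.99°.
Equatorial spacing = 23.99 × 111.2 km/° = 2667 km.
At 26° latitude, spacing = 2667 × cos(26°) = 2397 km.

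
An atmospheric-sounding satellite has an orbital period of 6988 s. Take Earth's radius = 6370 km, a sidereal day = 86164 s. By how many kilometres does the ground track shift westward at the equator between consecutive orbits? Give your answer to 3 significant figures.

During one orbit Earth rotates (6988.0 / 86164) × 360° = 29.20°.
At the equator that is 29.20° × (2π·6370/360) km/° = 29.20 × 111.2 = 3246 km.

3250 km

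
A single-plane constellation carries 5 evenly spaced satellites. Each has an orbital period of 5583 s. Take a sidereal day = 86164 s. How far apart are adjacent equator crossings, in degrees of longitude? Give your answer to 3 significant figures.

Single-satellite node shift = (5583.0/86164) × 360° = 23.33°.
With 5 satellites evenly phased, successive equator crossings are 23.33/5 = 4.665° apart.

4.67°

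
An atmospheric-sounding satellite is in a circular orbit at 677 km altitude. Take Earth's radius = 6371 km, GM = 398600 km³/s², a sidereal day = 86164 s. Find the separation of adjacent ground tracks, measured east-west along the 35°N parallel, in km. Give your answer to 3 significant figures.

2240 km

Semi-major axis a = 6371 + 677 = 7048 km. Period T = 2π√(a³/μ) = 2π√(7048³/398600) = 5888.6 s = 98.14 min.
Node shift per orbit = (5888.6/86164) × 360° = 24.60°.
Equatorial spacing = 24.60 × 111.2 km/° = 2736 km.
At 35° latitude, spacing = 2736 × cos(35°) = 2241 km.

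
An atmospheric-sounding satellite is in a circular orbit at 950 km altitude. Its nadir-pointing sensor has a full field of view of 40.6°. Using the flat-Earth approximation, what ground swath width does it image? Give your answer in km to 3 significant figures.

703 km

Half-angle = 40.6°/2 = 20.3°.
Swath width ≈ 2h·tan(θ/2) = 2 × 950 × tan(20.3°) = 702.8 km.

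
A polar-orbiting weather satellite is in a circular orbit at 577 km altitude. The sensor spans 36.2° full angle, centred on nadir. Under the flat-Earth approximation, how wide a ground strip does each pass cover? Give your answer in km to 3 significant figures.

377 km

Half-angle = 36.2°/2 = 18.1°.
Swath width ≈ 2h·tan(θ/2) = 2 × 577 × tan(18.1°) = 377.2 km.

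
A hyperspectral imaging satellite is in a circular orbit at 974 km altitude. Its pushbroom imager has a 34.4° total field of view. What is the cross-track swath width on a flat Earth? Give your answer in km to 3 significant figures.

603 km

Half-angle = 34.4°/2 = 17.2°.
Swath width ≈ 2h·tan(θ/2) = 2 × 974 × tan(17.2°) = 603.0 km.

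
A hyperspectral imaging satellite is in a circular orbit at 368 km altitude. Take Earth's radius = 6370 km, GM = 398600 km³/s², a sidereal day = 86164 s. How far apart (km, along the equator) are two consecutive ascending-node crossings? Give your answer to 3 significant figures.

Semi-major axis a = 6370 + 368 = 6738 km. Period T = 2π√(a³/μ) = 2π√(6738³/398600) = 5504.4 s = 91.74 min.
During one orbit Earth rotates (5504.4 / 86164) × 360° = 23.00°.
At the equator that is 23.00° × (2π·6370/360) km/° = 23.00 × 111.2 = 2557 km.

2560 km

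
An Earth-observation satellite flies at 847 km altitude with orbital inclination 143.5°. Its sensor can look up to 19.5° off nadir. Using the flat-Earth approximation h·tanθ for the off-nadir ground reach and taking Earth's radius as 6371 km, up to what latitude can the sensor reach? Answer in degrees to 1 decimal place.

Retrograde orbit: the ground track reaches ±(180° − i) = ±(180 − 143.5) = ±36.5°.
Sensor half-swath on the ground ≈ 847·tan(19.5°) = 300 km = 2.70° of latitude.
Maximum observable latitude ≈ 36.5 + 2.70 = 39.2°.

39.2°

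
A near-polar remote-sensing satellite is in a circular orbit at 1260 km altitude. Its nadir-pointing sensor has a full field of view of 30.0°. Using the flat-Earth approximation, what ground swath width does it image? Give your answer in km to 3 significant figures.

675 km

Half-angle = 30.0°/2 = 15°.
Swath width ≈ 2h·tan(θ/2) = 2 × 1260 × tan(15°) = 675.2 km.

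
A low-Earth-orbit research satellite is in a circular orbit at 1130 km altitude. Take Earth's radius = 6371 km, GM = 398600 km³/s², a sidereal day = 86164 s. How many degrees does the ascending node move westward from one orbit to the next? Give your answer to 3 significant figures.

Semi-major axis a = 6371 + 1130 = 7501 km. Period T = 2π√(a³/μ) = 2π√(7501³/398600) = 6465.3 s = 107.76 min.
During one orbit Earth rotates (6465.3 / 86164) × 360° = 27.01°.

27.0°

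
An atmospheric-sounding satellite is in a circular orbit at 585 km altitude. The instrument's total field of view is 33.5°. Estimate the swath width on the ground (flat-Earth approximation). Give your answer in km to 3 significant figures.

352 km

Half-angle = 33.5°/2 = 16.75°.
Swath width ≈ 2h·tan(θ/2) = 2 × 585 × tan(16.75°) = 352.1 km.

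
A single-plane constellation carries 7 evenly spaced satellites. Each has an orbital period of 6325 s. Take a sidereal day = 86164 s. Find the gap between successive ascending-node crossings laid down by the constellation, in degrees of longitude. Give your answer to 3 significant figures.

3.78°

Single-satellite node shift = (6325.0/86164) × 360° = 26.43°.
With 7 satellites evenly phased, successive equator crossings are 26.43/7 = 3.775° apart.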